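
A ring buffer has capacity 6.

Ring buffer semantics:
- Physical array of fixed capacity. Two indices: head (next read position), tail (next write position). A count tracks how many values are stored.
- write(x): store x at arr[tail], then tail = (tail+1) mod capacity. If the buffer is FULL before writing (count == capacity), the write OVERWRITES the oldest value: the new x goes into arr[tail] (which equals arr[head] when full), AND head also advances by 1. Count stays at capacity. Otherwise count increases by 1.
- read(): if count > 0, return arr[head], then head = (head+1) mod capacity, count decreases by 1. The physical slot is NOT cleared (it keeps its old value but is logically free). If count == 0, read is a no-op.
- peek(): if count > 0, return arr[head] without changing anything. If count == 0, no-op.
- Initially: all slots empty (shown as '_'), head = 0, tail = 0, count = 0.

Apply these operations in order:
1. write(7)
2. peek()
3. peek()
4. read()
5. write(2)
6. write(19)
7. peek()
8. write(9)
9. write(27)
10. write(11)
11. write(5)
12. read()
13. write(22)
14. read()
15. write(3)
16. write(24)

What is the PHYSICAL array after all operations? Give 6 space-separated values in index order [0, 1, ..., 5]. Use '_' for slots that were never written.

After op 1 (write(7)): arr=[7 _ _ _ _ _] head=0 tail=1 count=1
After op 2 (peek()): arr=[7 _ _ _ _ _] head=0 tail=1 count=1
After op 3 (peek()): arr=[7 _ _ _ _ _] head=0 tail=1 count=1
After op 4 (read()): arr=[7 _ _ _ _ _] head=1 tail=1 count=0
After op 5 (write(2)): arr=[7 2 _ _ _ _] head=1 tail=2 count=1
After op 6 (write(19)): arr=[7 2 19 _ _ _] head=1 tail=3 count=2
After op 7 (peek()): arr=[7 2 19 _ _ _] head=1 tail=3 count=2
After op 8 (write(9)): arr=[7 2 19 9 _ _] head=1 tail=4 count=3
After op 9 (write(27)): arr=[7 2 19 9 27 _] head=1 tail=5 count=4
After op 10 (write(11)): arr=[7 2 19 9 27 11] head=1 tail=0 count=5
After op 11 (write(5)): arr=[5 2 19 9 27 11] head=1 tail=1 count=6
After op 12 (read()): arr=[5 2 19 9 27 11] head=2 tail=1 count=5
After op 13 (write(22)): arr=[5 22 19 9 27 11] head=2 tail=2 count=6
After op 14 (read()): arr=[5 22 19 9 27 11] head=3 tail=2 count=5
After op 15 (write(3)): arr=[5 22 3 9 27 11] head=3 tail=3 count=6
After op 16 (write(24)): arr=[5 22 3 24 27 11] head=4 tail=4 count=6

Answer: 5 22 3 24 27 11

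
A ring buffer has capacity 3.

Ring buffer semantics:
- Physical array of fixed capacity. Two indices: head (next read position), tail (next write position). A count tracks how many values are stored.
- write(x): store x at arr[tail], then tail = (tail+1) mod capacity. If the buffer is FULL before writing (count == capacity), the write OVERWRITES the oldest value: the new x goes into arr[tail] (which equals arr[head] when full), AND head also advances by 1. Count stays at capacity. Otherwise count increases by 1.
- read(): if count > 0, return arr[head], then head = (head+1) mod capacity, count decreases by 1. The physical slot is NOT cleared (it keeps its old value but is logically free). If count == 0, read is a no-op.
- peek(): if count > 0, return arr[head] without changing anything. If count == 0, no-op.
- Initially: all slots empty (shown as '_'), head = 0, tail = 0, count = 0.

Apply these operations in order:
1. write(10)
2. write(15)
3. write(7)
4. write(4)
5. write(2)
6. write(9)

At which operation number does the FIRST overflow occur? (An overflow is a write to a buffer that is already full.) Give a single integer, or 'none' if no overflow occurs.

After op 1 (write(10)): arr=[10 _ _] head=0 tail=1 count=1
After op 2 (write(15)): arr=[10 15 _] head=0 tail=2 count=2
After op 3 (write(7)): arr=[10 15 7] head=0 tail=0 count=3
After op 4 (write(4)): arr=[4 15 7] head=1 tail=1 count=3
After op 5 (write(2)): arr=[4 2 7] head=2 tail=2 count=3
After op 6 (write(9)): arr=[4 2 9] head=0 tail=0 count=3

Answer: 4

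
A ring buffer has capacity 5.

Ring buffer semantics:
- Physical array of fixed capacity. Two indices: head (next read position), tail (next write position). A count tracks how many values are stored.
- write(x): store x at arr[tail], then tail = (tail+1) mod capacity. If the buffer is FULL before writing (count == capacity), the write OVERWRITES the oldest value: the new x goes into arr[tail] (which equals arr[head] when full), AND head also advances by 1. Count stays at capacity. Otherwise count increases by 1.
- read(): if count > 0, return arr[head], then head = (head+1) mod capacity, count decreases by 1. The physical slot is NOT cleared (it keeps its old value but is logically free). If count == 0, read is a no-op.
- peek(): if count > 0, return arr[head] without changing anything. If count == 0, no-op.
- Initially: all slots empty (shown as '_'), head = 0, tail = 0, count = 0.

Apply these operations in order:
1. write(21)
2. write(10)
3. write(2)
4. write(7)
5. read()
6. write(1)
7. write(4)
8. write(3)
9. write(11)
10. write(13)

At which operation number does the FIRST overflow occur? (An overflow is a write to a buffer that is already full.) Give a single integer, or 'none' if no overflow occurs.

Answer: 8

Derivation:
After op 1 (write(21)): arr=[21 _ _ _ _] head=0 tail=1 count=1
After op 2 (write(10)): arr=[21 10 _ _ _] head=0 tail=2 count=2
After op 3 (write(2)): arr=[21 10 2 _ _] head=0 tail=3 count=3
After op 4 (write(7)): arr=[21 10 2 7 _] head=0 tail=4 count=4
After op 5 (read()): arr=[21 10 2 7 _] head=1 tail=4 count=3
After op 6 (write(1)): arr=[21 10 2 7 1] head=1 tail=0 count=4
After op 7 (write(4)): arr=[4 10 2 7 1] head=1 tail=1 count=5
After op 8 (write(3)): arr=[4 3 2 7 1] head=2 tail=2 count=5
After op 9 (write(11)): arr=[4 3 11 7 1] head=3 tail=3 count=5
After op 10 (write(13)): arr=[4 3 11 13 1] head=4 tail=4 count=5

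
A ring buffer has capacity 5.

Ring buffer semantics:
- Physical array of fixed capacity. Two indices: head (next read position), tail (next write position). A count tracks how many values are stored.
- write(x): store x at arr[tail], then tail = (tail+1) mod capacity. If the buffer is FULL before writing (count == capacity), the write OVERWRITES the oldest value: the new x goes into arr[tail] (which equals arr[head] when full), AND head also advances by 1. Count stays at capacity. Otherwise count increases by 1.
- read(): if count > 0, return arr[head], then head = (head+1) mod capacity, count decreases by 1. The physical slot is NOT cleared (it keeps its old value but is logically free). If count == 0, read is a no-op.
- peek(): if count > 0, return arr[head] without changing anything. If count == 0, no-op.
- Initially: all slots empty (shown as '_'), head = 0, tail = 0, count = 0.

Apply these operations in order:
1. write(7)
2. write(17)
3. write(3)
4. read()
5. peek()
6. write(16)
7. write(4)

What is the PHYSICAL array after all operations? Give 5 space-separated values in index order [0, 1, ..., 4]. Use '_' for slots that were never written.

After op 1 (write(7)): arr=[7 _ _ _ _] head=0 tail=1 count=1
After op 2 (write(17)): arr=[7 17 _ _ _] head=0 tail=2 count=2
After op 3 (write(3)): arr=[7 17 3 _ _] head=0 tail=3 count=3
After op 4 (read()): arr=[7 17 3 _ _] head=1 tail=3 count=2
After op 5 (peek()): arr=[7 17 3 _ _] head=1 tail=3 count=2
After op 6 (write(16)): arr=[7 17 3 16 _] head=1 tail=4 count=3
After op 7 (write(4)): arr=[7 17 3 16 4] head=1 tail=0 count=4

Answer: 7 17 3 16 4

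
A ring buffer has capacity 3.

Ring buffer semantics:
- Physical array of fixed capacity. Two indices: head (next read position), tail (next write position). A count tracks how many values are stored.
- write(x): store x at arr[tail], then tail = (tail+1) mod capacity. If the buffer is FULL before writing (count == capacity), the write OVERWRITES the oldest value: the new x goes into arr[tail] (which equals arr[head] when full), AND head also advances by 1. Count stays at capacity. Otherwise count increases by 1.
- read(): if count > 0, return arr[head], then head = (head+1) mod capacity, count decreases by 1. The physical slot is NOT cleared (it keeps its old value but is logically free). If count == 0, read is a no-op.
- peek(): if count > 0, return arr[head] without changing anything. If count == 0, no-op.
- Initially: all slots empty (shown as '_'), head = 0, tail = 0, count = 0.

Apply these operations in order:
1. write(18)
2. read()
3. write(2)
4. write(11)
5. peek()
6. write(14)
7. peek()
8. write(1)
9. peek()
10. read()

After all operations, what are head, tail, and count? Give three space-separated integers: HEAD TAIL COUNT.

After op 1 (write(18)): arr=[18 _ _] head=0 tail=1 count=1
After op 2 (read()): arr=[18 _ _] head=1 tail=1 count=0
After op 3 (write(2)): arr=[18 2 _] head=1 tail=2 count=1
After op 4 (write(11)): arr=[18 2 11] head=1 tail=0 count=2
After op 5 (peek()): arr=[18 2 11] head=1 tail=0 count=2
After op 6 (write(14)): arr=[14 2 11] head=1 tail=1 count=3
After op 7 (peek()): arr=[14 2 11] head=1 tail=1 count=3
After op 8 (write(1)): arr=[14 1 11] head=2 tail=2 count=3
After op 9 (peek()): arr=[14 1 11] head=2 tail=2 count=3
After op 10 (read()): arr=[14 1 11] head=0 tail=2 count=2

Answer: 0 2 2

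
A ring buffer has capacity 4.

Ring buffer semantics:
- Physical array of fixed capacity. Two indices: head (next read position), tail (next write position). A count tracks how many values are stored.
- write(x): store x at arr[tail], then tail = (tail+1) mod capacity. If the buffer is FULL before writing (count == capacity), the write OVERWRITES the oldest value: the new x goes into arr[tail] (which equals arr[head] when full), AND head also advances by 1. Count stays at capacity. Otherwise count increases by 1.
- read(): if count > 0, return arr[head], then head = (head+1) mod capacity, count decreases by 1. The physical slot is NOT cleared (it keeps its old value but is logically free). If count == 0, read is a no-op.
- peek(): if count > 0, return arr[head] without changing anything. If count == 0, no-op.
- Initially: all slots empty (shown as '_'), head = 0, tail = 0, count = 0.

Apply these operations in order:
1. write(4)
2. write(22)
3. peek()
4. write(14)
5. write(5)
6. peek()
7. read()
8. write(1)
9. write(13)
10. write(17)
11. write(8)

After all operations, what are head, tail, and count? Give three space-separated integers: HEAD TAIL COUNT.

After op 1 (write(4)): arr=[4 _ _ _] head=0 tail=1 count=1
After op 2 (write(22)): arr=[4 22 _ _] head=0 tail=2 count=2
After op 3 (peek()): arr=[4 22 _ _] head=0 tail=2 count=2
After op 4 (write(14)): arr=[4 22 14 _] head=0 tail=3 count=3
After op 5 (write(5)): arr=[4 22 14 5] head=0 tail=0 count=4
After op 6 (peek()): arr=[4 22 14 5] head=0 tail=0 count=4
After op 7 (read()): arr=[4 22 14 5] head=1 tail=0 count=3
After op 8 (write(1)): arr=[1 22 14 5] head=1 tail=1 count=4
After op 9 (write(13)): arr=[1 13 14 5] head=2 tail=2 count=4
After op 10 (write(17)): arr=[1 13 17 5] head=3 tail=3 count=4
After op 11 (write(8)): arr=[1 13 17 8] head=0 tail=0 count=4

Answer: 0 0 4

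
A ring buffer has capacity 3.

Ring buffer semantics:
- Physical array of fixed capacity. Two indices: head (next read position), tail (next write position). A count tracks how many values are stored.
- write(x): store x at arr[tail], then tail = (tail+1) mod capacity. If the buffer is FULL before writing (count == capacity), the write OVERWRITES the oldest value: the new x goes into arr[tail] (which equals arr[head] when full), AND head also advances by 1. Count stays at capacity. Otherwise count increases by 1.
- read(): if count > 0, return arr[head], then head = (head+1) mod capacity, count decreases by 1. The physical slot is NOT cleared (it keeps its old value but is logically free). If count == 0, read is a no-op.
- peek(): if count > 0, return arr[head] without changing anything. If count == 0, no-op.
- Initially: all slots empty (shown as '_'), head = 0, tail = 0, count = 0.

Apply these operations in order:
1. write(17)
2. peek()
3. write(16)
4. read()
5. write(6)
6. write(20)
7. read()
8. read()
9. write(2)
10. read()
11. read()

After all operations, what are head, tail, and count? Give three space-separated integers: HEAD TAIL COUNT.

Answer: 2 2 0

Derivation:
After op 1 (write(17)): arr=[17 _ _] head=0 tail=1 count=1
After op 2 (peek()): arr=[17 _ _] head=0 tail=1 count=1
After op 3 (write(16)): arr=[17 16 _] head=0 tail=2 count=2
After op 4 (read()): arr=[17 16 _] head=1 tail=2 count=1
After op 5 (write(6)): arr=[17 16 6] head=1 tail=0 count=2
After op 6 (write(20)): arr=[20 16 6] head=1 tail=1 count=3
After op 7 (read()): arr=[20 16 6] head=2 tail=1 count=2
After op 8 (read()): arr=[20 16 6] head=0 tail=1 count=1
After op 9 (write(2)): arr=[20 2 6] head=0 tail=2 count=2
After op 10 (read()): arr=[20 2 6] head=1 tail=2 count=1
After op 11 (read()): arr=[20 2 6] head=2 tail=2 count=0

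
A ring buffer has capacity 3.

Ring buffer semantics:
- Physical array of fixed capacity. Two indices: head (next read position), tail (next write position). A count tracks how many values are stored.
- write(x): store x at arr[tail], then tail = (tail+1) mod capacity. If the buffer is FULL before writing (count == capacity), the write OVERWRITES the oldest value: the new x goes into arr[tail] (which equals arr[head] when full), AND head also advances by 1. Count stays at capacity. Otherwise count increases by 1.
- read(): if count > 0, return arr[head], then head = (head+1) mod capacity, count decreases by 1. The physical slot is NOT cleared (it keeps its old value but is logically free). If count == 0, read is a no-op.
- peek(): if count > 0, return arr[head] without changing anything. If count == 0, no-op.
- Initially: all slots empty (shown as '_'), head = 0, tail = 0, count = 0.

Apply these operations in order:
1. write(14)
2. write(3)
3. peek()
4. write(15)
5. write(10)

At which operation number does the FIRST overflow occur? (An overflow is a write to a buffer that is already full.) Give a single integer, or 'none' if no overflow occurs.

Answer: 5

Derivation:
After op 1 (write(14)): arr=[14 _ _] head=0 tail=1 count=1
After op 2 (write(3)): arr=[14 3 _] head=0 tail=2 count=2
After op 3 (peek()): arr=[14 3 _] head=0 tail=2 count=2
After op 4 (write(15)): arr=[14 3 15] head=0 tail=0 count=3
After op 5 (write(10)): arr=[10 3 15] head=1 tail=1 count=3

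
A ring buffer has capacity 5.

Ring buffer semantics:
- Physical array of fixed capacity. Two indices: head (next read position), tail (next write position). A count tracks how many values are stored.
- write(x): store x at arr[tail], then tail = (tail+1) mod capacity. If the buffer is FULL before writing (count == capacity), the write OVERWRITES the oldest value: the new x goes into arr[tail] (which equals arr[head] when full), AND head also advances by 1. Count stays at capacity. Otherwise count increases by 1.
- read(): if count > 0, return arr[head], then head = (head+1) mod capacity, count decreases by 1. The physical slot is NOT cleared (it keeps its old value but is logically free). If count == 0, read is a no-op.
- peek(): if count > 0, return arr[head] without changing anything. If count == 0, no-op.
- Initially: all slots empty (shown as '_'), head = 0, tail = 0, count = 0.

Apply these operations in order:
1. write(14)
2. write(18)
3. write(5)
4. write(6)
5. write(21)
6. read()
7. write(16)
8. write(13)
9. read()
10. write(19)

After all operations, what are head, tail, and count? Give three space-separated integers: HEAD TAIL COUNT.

Answer: 3 3 5

Derivation:
After op 1 (write(14)): arr=[14 _ _ _ _] head=0 tail=1 count=1
After op 2 (write(18)): arr=[14 18 _ _ _] head=0 tail=2 count=2
After op 3 (write(5)): arr=[14 18 5 _ _] head=0 tail=3 count=3
After op 4 (write(6)): arr=[14 18 5 6 _] head=0 tail=4 count=4
After op 5 (write(21)): arr=[14 18 5 6 21] head=0 tail=0 count=5
After op 6 (read()): arr=[14 18 5 6 21] head=1 tail=0 count=4
After op 7 (write(16)): arr=[16 18 5 6 21] head=1 tail=1 count=5
After op 8 (write(13)): arr=[16 13 5 6 21] head=2 tail=2 count=5
After op 9 (read()): arr=[16 13 5 6 21] head=3 tail=2 count=4
After op 10 (write(19)): arr=[16 13 19 6 21] head=3 tail=3 count=5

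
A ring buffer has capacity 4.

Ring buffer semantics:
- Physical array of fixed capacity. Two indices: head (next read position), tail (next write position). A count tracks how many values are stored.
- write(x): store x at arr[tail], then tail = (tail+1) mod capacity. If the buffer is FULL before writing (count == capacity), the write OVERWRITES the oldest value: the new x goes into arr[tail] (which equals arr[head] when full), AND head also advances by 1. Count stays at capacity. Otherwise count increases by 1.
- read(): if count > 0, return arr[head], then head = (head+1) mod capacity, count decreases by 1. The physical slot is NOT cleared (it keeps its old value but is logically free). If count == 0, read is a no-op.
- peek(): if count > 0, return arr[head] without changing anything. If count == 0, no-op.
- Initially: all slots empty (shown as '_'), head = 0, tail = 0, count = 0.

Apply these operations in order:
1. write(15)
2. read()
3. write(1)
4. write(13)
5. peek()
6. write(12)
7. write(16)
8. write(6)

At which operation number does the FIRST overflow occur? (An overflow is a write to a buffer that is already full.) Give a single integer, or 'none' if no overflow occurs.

Answer: 8

Derivation:
After op 1 (write(15)): arr=[15 _ _ _] head=0 tail=1 count=1
After op 2 (read()): arr=[15 _ _ _] head=1 tail=1 count=0
After op 3 (write(1)): arr=[15 1 _ _] head=1 tail=2 count=1
After op 4 (write(13)): arr=[15 1 13 _] head=1 tail=3 count=2
After op 5 (peek()): arr=[15 1 13 _] head=1 tail=3 count=2
After op 6 (write(12)): arr=[15 1 13 12] head=1 tail=0 count=3
After op 7 (write(16)): arr=[16 1 13 12] head=1 tail=1 count=4
After op 8 (write(6)): arr=[16 6 13 12] head=2 tail=2 count=4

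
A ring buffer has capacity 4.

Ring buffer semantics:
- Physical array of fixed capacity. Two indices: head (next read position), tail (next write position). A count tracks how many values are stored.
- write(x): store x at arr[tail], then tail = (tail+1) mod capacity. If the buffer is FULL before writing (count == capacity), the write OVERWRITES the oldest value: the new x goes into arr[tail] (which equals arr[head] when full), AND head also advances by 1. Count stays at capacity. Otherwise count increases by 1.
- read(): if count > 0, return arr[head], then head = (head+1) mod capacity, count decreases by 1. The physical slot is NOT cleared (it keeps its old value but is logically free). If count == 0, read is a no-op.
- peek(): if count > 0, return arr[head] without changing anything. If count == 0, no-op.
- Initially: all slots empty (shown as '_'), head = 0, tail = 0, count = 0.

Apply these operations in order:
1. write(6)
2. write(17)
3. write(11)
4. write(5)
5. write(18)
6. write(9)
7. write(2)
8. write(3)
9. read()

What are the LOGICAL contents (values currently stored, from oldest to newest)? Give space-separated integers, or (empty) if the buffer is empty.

Answer: 9 2 3

Derivation:
After op 1 (write(6)): arr=[6 _ _ _] head=0 tail=1 count=1
After op 2 (write(17)): arr=[6 17 _ _] head=0 tail=2 count=2
After op 3 (write(11)): arr=[6 17 11 _] head=0 tail=3 count=3
After op 4 (write(5)): arr=[6 17 11 5] head=0 tail=0 count=4
After op 5 (write(18)): arr=[18 17 11 5] head=1 tail=1 count=4
After op 6 (write(9)): arr=[18 9 11 5] head=2 tail=2 count=4
After op 7 (write(2)): arr=[18 9 2 5] head=3 tail=3 count=4
After op 8 (write(3)): arr=[18 9 2 3] head=0 tail=0 count=4
After op 9 (read()): arr=[18 9 2 3] head=1 tail=0 count=3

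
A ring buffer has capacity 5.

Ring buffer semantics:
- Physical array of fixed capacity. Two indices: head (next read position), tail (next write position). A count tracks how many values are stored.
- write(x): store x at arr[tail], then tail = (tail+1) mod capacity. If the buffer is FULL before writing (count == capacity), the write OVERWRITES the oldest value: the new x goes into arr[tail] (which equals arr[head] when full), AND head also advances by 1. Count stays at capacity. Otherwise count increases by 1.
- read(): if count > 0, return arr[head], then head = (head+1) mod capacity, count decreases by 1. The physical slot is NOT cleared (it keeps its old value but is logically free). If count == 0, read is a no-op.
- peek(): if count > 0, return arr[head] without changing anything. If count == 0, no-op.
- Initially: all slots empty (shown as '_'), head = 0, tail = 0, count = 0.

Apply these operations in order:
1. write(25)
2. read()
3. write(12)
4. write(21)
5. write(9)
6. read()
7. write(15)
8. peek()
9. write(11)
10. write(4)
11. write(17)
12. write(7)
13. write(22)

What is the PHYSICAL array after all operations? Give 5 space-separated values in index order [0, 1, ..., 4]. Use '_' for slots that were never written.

After op 1 (write(25)): arr=[25 _ _ _ _] head=0 tail=1 count=1
After op 2 (read()): arr=[25 _ _ _ _] head=1 tail=1 count=0
After op 3 (write(12)): arr=[25 12 _ _ _] head=1 tail=2 count=1
After op 4 (write(21)): arr=[25 12 21 _ _] head=1 tail=3 count=2
After op 5 (write(9)): arr=[25 12 21 9 _] head=1 tail=4 count=3
After op 6 (read()): arr=[25 12 21 9 _] head=2 tail=4 count=2
After op 7 (write(15)): arr=[25 12 21 9 15] head=2 tail=0 count=3
After op 8 (peek()): arr=[25 12 21 9 15] head=2 tail=0 count=3
After op 9 (write(11)): arr=[11 12 21 9 15] head=2 tail=1 count=4
After op 10 (write(4)): arr=[11 4 21 9 15] head=2 tail=2 count=5
After op 11 (write(17)): arr=[11 4 17 9 15] head=3 tail=3 count=5
After op 12 (write(7)): arr=[11 4 17 7 15] head=4 tail=4 count=5
After op 13 (write(22)): arr=[11 4 17 7 22] head=0 tail=0 count=5

Answer: 11 4 17 7 22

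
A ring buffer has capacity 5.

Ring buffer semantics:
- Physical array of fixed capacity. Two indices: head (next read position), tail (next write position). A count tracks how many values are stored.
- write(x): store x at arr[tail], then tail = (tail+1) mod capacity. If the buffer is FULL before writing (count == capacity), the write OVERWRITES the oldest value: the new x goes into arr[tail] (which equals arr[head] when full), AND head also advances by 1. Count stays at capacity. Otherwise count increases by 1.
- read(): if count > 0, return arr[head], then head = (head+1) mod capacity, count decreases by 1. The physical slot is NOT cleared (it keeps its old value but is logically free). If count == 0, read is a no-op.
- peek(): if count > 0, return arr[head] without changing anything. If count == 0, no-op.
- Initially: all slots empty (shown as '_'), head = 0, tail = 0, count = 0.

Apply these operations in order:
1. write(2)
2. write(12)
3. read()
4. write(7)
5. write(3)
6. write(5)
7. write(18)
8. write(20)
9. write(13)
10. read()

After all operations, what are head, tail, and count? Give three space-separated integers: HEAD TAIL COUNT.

Answer: 4 3 4

Derivation:
After op 1 (write(2)): arr=[2 _ _ _ _] head=0 tail=1 count=1
After op 2 (write(12)): arr=[2 12 _ _ _] head=0 tail=2 count=2
After op 3 (read()): arr=[2 12 _ _ _] head=1 tail=2 count=1
After op 4 (write(7)): arr=[2 12 7 _ _] head=1 tail=3 count=2
After op 5 (write(3)): arr=[2 12 7 3 _] head=1 tail=4 count=3
After op 6 (write(5)): arr=[2 12 7 3 5] head=1 tail=0 count=4
After op 7 (write(18)): arr=[18 12 7 3 5] head=1 tail=1 count=5
After op 8 (write(20)): arr=[18 20 7 3 5] head=2 tail=2 count=5
After op 9 (write(13)): arr=[18 20 13 3 5] head=3 tail=3 count=5
After op 10 (read()): arr=[18 20 13 3 5] head=4 tail=3 count=4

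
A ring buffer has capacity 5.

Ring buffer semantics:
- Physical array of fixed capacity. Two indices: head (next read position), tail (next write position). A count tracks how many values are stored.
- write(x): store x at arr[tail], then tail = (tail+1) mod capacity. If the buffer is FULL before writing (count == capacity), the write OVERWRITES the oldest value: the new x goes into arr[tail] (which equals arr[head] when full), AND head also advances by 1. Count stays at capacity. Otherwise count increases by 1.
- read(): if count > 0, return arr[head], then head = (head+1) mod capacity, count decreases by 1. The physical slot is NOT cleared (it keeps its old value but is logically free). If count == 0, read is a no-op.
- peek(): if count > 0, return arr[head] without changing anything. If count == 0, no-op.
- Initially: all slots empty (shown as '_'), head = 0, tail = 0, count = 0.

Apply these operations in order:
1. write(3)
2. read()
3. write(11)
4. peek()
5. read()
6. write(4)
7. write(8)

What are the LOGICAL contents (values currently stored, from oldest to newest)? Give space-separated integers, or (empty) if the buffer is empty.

After op 1 (write(3)): arr=[3 _ _ _ _] head=0 tail=1 count=1
After op 2 (read()): arr=[3 _ _ _ _] head=1 tail=1 count=0
After op 3 (write(11)): arr=[3 11 _ _ _] head=1 tail=2 count=1
After op 4 (peek()): arr=[3 11 _ _ _] head=1 tail=2 count=1
After op 5 (read()): arr=[3 11 _ _ _] head=2 tail=2 count=0
After op 6 (write(4)): arr=[3 11 4 _ _] head=2 tail=3 count=1
After op 7 (write(8)): arr=[3 11 4 8 _] head=2 tail=4 count=2

Answer: 4 8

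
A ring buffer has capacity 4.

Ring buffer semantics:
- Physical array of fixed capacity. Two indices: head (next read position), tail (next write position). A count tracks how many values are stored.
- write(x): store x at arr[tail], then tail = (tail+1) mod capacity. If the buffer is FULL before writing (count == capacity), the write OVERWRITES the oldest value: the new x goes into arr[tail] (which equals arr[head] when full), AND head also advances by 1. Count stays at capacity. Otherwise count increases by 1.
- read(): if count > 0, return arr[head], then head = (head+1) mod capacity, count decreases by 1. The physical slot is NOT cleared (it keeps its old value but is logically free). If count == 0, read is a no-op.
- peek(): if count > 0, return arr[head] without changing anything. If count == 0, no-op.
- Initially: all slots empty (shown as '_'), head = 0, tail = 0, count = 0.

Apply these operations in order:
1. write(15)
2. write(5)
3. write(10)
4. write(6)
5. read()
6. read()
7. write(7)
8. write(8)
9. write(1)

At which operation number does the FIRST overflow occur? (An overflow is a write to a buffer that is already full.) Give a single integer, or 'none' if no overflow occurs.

Answer: 9

Derivation:
After op 1 (write(15)): arr=[15 _ _ _] head=0 tail=1 count=1
After op 2 (write(5)): arr=[15 5 _ _] head=0 tail=2 count=2
After op 3 (write(10)): arr=[15 5 10 _] head=0 tail=3 count=3
After op 4 (write(6)): arr=[15 5 10 6] head=0 tail=0 count=4
After op 5 (read()): arr=[15 5 10 6] head=1 tail=0 count=3
After op 6 (read()): arr=[15 5 10 6] head=2 tail=0 count=2
After op 7 (write(7)): arr=[7 5 10 6] head=2 tail=1 count=3
After op 8 (write(8)): arr=[7 8 10 6] head=2 tail=2 count=4
After op 9 (write(1)): arr=[7 8 1 6] head=3 tail=3 count=4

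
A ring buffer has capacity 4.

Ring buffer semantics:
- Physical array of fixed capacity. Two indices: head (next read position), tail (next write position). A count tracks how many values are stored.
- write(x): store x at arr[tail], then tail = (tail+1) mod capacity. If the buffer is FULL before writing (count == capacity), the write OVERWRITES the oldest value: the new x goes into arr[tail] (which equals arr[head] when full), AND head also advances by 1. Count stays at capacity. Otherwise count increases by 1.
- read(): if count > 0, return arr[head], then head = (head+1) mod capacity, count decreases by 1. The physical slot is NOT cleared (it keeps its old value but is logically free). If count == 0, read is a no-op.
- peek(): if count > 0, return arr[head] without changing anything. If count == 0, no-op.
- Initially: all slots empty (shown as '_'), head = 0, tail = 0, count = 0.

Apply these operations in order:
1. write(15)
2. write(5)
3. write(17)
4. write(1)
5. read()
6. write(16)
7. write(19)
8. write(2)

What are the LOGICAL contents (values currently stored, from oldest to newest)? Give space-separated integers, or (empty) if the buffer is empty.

After op 1 (write(15)): arr=[15 _ _ _] head=0 tail=1 count=1
After op 2 (write(5)): arr=[15 5 _ _] head=0 tail=2 count=2
After op 3 (write(17)): arr=[15 5 17 _] head=0 tail=3 count=3
After op 4 (write(1)): arr=[15 5 17 1] head=0 tail=0 count=4
After op 5 (read()): arr=[15 5 17 1] head=1 tail=0 count=3
After op 6 (write(16)): arr=[16 5 17 1] head=1 tail=1 count=4
After op 7 (write(19)): arr=[16 19 17 1] head=2 tail=2 count=4
After op 8 (write(2)): arr=[16 19 2 1] head=3 tail=3 count=4

Answer: 1 16 19 2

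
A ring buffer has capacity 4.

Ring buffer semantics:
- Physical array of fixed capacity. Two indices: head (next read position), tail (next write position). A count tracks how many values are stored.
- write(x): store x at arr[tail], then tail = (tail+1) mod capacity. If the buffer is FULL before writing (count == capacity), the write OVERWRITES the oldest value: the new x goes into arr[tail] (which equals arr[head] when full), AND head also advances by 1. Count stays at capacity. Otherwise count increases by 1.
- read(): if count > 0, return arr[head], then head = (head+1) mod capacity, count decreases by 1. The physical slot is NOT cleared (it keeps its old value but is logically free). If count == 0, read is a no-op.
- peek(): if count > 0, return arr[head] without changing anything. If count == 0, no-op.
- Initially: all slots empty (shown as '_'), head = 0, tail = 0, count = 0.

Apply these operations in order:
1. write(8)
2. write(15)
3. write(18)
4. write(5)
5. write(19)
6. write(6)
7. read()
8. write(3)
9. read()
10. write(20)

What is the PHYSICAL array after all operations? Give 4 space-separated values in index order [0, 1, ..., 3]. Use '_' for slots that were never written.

Answer: 19 6 3 20

Derivation:
After op 1 (write(8)): arr=[8 _ _ _] head=0 tail=1 count=1
After op 2 (write(15)): arr=[8 15 _ _] head=0 tail=2 count=2
After op 3 (write(18)): arr=[8 15 18 _] head=0 tail=3 count=3
After op 4 (write(5)): arr=[8 15 18 5] head=0 tail=0 count=4
After op 5 (write(19)): arr=[19 15 18 5] head=1 tail=1 count=4
After op 6 (write(6)): arr=[19 6 18 5] head=2 tail=2 count=4
After op 7 (read()): arr=[19 6 18 5] head=3 tail=2 count=3
After op 8 (write(3)): arr=[19 6 3 5] head=3 tail=3 count=4
After op 9 (read()): arr=[19 6 3 5] head=0 tail=3 count=3
After op 10 (write(20)): arr=[19 6 3 20] head=0 tail=0 count=4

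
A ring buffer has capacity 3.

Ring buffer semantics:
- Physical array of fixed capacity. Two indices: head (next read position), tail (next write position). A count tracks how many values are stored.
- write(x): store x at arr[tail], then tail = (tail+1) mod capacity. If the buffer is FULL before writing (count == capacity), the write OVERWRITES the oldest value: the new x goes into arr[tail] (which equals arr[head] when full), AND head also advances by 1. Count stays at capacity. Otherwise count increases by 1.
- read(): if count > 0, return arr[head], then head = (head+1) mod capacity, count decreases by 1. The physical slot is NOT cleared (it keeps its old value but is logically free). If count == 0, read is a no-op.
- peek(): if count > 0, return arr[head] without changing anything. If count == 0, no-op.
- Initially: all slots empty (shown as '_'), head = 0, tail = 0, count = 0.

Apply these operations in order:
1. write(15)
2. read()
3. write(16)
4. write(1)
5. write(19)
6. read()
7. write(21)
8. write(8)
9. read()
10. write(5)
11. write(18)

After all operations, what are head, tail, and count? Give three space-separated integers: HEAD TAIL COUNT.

After op 1 (write(15)): arr=[15 _ _] head=0 tail=1 count=1
After op 2 (read()): arr=[15 _ _] head=1 tail=1 count=0
After op 3 (write(16)): arr=[15 16 _] head=1 tail=2 count=1
After op 4 (write(1)): arr=[15 16 1] head=1 tail=0 count=2
After op 5 (write(19)): arr=[19 16 1] head=1 tail=1 count=3
After op 6 (read()): arr=[19 16 1] head=2 tail=1 count=2
After op 7 (write(21)): arr=[19 21 1] head=2 tail=2 count=3
After op 8 (write(8)): arr=[19 21 8] head=0 tail=0 count=3
After op 9 (read()): arr=[19 21 8] head=1 tail=0 count=2
After op 10 (write(5)): arr=[5 21 8] head=1 tail=1 count=3
After op 11 (write(18)): arr=[5 18 8] head=2 tail=2 count=3

Answer: 2 2 3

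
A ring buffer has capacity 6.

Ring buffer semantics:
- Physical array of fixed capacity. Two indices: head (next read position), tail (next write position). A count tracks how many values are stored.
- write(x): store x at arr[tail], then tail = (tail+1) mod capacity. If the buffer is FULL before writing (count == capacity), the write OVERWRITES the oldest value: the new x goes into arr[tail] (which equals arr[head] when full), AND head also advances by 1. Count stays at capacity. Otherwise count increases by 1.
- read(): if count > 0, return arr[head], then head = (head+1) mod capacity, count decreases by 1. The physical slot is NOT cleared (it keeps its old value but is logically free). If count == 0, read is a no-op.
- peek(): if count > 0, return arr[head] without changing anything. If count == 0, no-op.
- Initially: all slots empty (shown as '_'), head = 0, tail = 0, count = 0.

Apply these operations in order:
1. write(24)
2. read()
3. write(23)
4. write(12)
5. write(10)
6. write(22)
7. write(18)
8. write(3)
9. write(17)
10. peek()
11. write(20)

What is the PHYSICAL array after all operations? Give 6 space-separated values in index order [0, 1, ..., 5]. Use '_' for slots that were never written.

After op 1 (write(24)): arr=[24 _ _ _ _ _] head=0 tail=1 count=1
After op 2 (read()): arr=[24 _ _ _ _ _] head=1 tail=1 count=0
After op 3 (write(23)): arr=[24 23 _ _ _ _] head=1 tail=2 count=1
After op 4 (write(12)): arr=[24 23 12 _ _ _] head=1 tail=3 count=2
After op 5 (write(10)): arr=[24 23 12 10 _ _] head=1 tail=4 count=3
After op 6 (write(22)): arr=[24 23 12 10 22 _] head=1 tail=5 count=4
After op 7 (write(18)): arr=[24 23 12 10 22 18] head=1 tail=0 count=5
After op 8 (write(3)): arr=[3 23 12 10 22 18] head=1 tail=1 count=6
After op 9 (write(17)): arr=[3 17 12 10 22 18] head=2 tail=2 count=6
After op 10 (peek()): arr=[3 17 12 10 22 18] head=2 tail=2 count=6
After op 11 (write(20)): arr=[3 17 20 10 22 18] head=3 tail=3 count=6

Answer: 3 17 20 10 22 18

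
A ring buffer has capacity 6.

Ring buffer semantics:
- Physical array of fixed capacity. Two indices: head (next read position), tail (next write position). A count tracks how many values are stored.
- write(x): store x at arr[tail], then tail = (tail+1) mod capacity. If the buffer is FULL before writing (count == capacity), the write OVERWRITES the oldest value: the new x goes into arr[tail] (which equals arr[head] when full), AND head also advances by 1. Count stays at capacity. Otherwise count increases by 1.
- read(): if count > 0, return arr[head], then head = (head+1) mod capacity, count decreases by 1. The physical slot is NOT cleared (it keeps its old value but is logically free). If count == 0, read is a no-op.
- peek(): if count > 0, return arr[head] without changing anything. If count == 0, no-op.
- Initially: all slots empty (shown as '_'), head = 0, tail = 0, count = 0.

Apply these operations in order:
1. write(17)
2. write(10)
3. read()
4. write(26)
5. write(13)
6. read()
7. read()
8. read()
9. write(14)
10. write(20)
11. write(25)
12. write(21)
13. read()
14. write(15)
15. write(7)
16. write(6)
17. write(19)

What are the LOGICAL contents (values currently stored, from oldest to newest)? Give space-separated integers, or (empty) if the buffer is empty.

After op 1 (write(17)): arr=[17 _ _ _ _ _] head=0 tail=1 count=1
After op 2 (write(10)): arr=[17 10 _ _ _ _] head=0 tail=2 count=2
After op 3 (read()): arr=[17 10 _ _ _ _] head=1 tail=2 count=1
After op 4 (write(26)): arr=[17 10 26 _ _ _] head=1 tail=3 count=2
After op 5 (write(13)): arr=[17 10 26 13 _ _] head=1 tail=4 count=3
After op 6 (read()): arr=[17 10 26 13 _ _] head=2 tail=4 count=2
After op 7 (read()): arr=[17 10 26 13 _ _] head=3 tail=4 count=1
After op 8 (read()): arr=[17 10 26 13 _ _] head=4 tail=4 count=0
After op 9 (write(14)): arr=[17 10 26 13 14 _] head=4 tail=5 count=1
After op 10 (write(20)): arr=[17 10 26 13 14 20] head=4 tail=0 count=2
After op 11 (write(25)): arr=[25 10 26 13 14 20] head=4 tail=1 count=3
After op 12 (write(21)): arr=[25 21 26 13 14 20] head=4 tail=2 count=4
After op 13 (read()): arr=[25 21 26 13 14 20] head=5 tail=2 count=3
After op 14 (write(15)): arr=[25 21 15 13 14 20] head=5 tail=3 count=4
After op 15 (write(7)): arr=[25 21 15 7 14 20] head=5 tail=4 count=5
After op 16 (write(6)): arr=[25 21 15 7 6 20] head=5 tail=5 count=6
After op 17 (write(19)): arr=[25 21 15 7 6 19] head=0 tail=0 count=6

Answer: 25 21 15 7 6 19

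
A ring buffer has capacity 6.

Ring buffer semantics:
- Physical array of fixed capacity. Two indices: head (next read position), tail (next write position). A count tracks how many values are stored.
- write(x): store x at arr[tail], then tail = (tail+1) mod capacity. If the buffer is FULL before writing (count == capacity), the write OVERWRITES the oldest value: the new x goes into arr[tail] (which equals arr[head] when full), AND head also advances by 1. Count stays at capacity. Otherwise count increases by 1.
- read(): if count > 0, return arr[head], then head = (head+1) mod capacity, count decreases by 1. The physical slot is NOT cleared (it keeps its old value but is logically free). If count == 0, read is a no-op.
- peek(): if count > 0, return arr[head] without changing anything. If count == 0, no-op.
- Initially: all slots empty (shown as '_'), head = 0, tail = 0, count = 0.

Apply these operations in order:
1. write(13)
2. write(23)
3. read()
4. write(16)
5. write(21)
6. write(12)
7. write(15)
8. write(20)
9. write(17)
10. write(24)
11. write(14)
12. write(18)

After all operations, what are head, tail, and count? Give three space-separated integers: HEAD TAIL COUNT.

Answer: 5 5 6

Derivation:
After op 1 (write(13)): arr=[13 _ _ _ _ _] head=0 tail=1 count=1
After op 2 (write(23)): arr=[13 23 _ _ _ _] head=0 tail=2 count=2
After op 3 (read()): arr=[13 23 _ _ _ _] head=1 tail=2 count=1
After op 4 (write(16)): arr=[13 23 16 _ _ _] head=1 tail=3 count=2
After op 5 (write(21)): arr=[13 23 16 21 _ _] head=1 tail=4 count=3
After op 6 (write(12)): arr=[13 23 16 21 12 _] head=1 tail=5 count=4
After op 7 (write(15)): arr=[13 23 16 21 12 15] head=1 tail=0 count=5
After op 8 (write(20)): arr=[20 23 16 21 12 15] head=1 tail=1 count=6
After op 9 (write(17)): arr=[20 17 16 21 12 15] head=2 tail=2 count=6
After op 10 (write(24)): arr=[20 17 24 21 12 15] head=3 tail=3 count=6
After op 11 (write(14)): arr=[20 17 24 14 12 15] head=4 tail=4 count=6
After op 12 (write(18)): arr=[20 17 24 14 18 15] head=5 tail=5 count=6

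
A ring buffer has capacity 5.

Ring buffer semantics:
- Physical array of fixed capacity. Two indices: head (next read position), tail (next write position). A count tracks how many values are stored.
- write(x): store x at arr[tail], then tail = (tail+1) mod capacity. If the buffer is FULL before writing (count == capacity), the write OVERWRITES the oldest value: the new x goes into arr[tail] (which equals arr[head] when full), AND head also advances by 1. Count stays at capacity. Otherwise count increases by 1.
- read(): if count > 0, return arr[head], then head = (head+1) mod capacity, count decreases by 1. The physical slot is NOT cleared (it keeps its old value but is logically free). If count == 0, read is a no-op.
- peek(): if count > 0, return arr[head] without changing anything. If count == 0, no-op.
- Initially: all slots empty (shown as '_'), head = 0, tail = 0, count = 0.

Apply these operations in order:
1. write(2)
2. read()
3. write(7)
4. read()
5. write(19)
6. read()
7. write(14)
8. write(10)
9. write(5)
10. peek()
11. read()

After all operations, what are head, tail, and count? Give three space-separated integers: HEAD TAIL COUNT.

After op 1 (write(2)): arr=[2 _ _ _ _] head=0 tail=1 count=1
After op 2 (read()): arr=[2 _ _ _ _] head=1 tail=1 count=0
After op 3 (write(7)): arr=[2 7 _ _ _] head=1 tail=2 count=1
After op 4 (read()): arr=[2 7 _ _ _] head=2 tail=2 count=0
After op 5 (write(19)): arr=[2 7 19 _ _] head=2 tail=3 count=1
After op 6 (read()): arr=[2 7 19 _ _] head=3 tail=3 count=0
After op 7 (write(14)): arr=[2 7 19 14 _] head=3 tail=4 count=1
After op 8 (write(10)): arr=[2 7 19 14 10] head=3 tail=0 count=2
After op 9 (write(5)): arr=[5 7 19 14 10] head=3 tail=1 count=3
After op 10 (peek()): arr=[5 7 19 14 10] head=3 tail=1 count=3
After op 11 (read()): arr=[5 7 19 14 10] head=4 tail=1 count=2

Answer: 4 1 2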